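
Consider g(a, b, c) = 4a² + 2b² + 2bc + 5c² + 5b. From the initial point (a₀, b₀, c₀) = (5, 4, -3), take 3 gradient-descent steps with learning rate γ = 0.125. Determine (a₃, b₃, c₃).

∇g = (8a, 4b + 2c + 5, 2b + 10c)
Step 1: at (5, 4, -3), ∇g = (40, 15, -22) → (5, 4, -3) − 0.125·(40, 15, -22) = (0, 2.125, -0.25)
Step 2: at (0, 2.125, -0.25), ∇g = (0, 13, 1.75) → (0, 2.125, -0.25) − 0.125·(0, 13, 1.75) = (0, 0.5, -0.46875)
Step 3: at (0, 0.5, -0.46875), ∇g = (0, 6.0625, -3.6875) → (0, 0.5, -0.46875) − 0.125·(0, 6.0625, -3.6875) = (0, -0.2578125, -0.0078125)

(0, -0.2578125, -0.0078125)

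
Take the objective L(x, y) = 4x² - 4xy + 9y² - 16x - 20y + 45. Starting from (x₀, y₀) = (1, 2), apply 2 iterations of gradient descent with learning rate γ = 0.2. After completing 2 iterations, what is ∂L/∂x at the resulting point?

-46.72

∇L = (8x - 4y - 16, -4x + 18y - 20)
(x₁, y₁) = (1, 2) − 0.2·(-16, 12) = (4.2, -0.4)
(x₂, y₂) = (4.2, -0.4) − 0.2·(19.2, -44) = (0.36, 8.4)
∂L/∂x at (0.36, 8.4) = -46.72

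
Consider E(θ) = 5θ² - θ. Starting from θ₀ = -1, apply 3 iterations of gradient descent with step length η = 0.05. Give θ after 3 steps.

-0.0375

E′(θ) = 10θ - 1
Step 1: E′(-1) = -11; θ₁ = -1 − 0.05·(-11) = -0.45
Step 2: E′(-0.45) = -5.5; θ₂ = -0.45 − 0.05·(-5.5) = -0.175
Step 3: E′(-0.175) = -2.75; θ₃ = -0.175 − 0.05·(-2.75) = -0.0375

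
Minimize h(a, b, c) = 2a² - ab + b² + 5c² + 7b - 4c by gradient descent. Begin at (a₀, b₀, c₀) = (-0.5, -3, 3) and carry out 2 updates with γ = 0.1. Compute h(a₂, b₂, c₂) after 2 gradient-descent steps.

∇h = (4a - b, -a + 2b + 7, 10c - 4)
(a₁, b₁, c₁) = (-0.5, -3, 3) − 0.1·(1, 1.5, 26) = (-0.6, -3.15, 0.4)
(a₂, b₂, c₂) = (-0.6, -3.15, 0.4) − 0.1·(0.75, 1.3, 0) = (-0.675, -3.28, 0.4)
h(-0.675, -3.28, 0.4) = -14.30435

-14.30435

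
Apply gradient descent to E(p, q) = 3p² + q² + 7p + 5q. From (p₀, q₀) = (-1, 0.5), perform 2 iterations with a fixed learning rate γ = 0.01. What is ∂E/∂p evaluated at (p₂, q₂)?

∇E = (6p + 7, 2q + 5)
(p₁, q₁) = (-1, 0.5) − 0.01·(1, 6) = (-1.01, 0.44)
(p₂, q₂) = (-1.01, 0.44) − 0.01·(0.94, 5.88) = (-1.0194, 0.3812)
∂E/∂p at (-1.0194, 0.3812) = 0.8836

0.8836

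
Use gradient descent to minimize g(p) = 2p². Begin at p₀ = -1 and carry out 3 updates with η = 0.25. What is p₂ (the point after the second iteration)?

g′(p) = 4p
p₁ = -1 − 0.25·(-4) = 0
p₂ = 0 − 0.25·0 = 0

0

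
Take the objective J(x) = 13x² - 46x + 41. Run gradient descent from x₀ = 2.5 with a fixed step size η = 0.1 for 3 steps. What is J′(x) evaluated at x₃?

J′(x) = 26x - 46
x₁ = 2.5 − 0.1·19 = 0.6
x₂ = 0.6 − 0.1·(-30.4) = 3.64
x₃ = 3.64 − 0.1·48.64 = -1.224
J′(x) at (-1.224) = -77.824

-77.824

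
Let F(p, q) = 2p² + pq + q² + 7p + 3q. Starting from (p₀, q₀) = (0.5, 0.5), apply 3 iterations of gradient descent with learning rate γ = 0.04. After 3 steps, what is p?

∇F = (4p + q + 7, p + 2q + 3)
(p₁, q₁) = (0.5, 0.5) − 0.04·(9.5, 4.5) = (0.12, 0.32)
(p₂, q₂) = (0.12, 0.32) − 0.04·(7.8, 3.76) = (-0.192, 0.1696)
(p₃, q₃) = (-0.192, 0.1696) − 0.04·(6.4016, 3.1472) = (-0.448064, 0.043712)
p = -0.448064

-0.448064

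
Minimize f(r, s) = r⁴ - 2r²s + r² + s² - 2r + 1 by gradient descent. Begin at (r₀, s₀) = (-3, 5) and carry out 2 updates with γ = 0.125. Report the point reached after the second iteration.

∇f = (4r³ - 4rs + 2r - 2, -2r² + 2s)
Step 1: at (-3, 5), ∇f = (-56, -8) → (-3, 5) − 0.125·(-56, -8) = (4, 6)
Step 2: at (4, 6), ∇f = (166, -20) → (4, 6) − 0.125·(166, -20) = (-16.75, 8.5)

(-16.75, 8.5)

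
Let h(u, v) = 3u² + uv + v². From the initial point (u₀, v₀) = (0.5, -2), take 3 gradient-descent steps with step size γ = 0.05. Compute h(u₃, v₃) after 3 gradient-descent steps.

∇h = (6u + v, u + 2v)
(u₁, v₁) = (0.5, -2) − 0.05·(1, -3.5) = (0.45, -1.825)
(u₂, v₂) = (0.45, -1.825) − 0.05·(0.875, -3.2) = (0.40625, -1.665)
(u₃, v₃) = (0.40625, -1.665) − 0.05·(0.7725, -2.92375) = (0.367625, -1.5188125)
h(0.367625, -1.5188125) = 2.15388238671875

2.15388238671875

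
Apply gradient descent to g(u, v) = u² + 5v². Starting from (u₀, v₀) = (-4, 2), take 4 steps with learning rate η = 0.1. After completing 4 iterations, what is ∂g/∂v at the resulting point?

0

∇g = (2u, 10v)
(u₁, v₁) = (-4, 2) − 0.1·(-8, 20) = (-3.2, 0)
(u₂, v₂) = (-3.2, 0) − 0.1·(-6.4, 0) = (-2.56, 0)
(u₃, v₃) = (-2.56, 0) − 0.1·(-5.12, 0) = (-2.048, 0)
(u₄, v₄) = (-2.048, 0) − 0.1·(-4.096, 0) = (-1.6384, 0)
∂g/∂v at (-1.6384, 0) = 0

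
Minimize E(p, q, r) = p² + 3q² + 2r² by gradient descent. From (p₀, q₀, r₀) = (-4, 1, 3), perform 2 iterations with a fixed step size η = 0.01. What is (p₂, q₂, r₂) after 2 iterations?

(-3.8416, 0.8836, 2.7648)

∇E = (2p, 6q, 4r)
Step 1: at (-4, 1, 3), ∇E = (-8, 6, 12) → (-4, 1, 3) − 0.01·(-8, 6, 12) = (-3.92, 0.94, 2.88)
Step 2: at (-3.92, 0.94, 2.88), ∇E = (-7.84, 5.64, 11.52) → (-3.92, 0.94, 2.88) − 0.01·(-7.84, 5.64, 11.52) = (-3.8416, 0.8836, 2.7648)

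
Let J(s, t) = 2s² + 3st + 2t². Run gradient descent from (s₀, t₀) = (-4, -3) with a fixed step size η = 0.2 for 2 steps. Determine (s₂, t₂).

(-0.88, -0.24)

∇J = (4s + 3t, 3s + 4t)
Step 1: at (-4, -3), ∇J = (-25, -24) → (-4, -3) − 0.2·(-25, -24) = (1, 1.8)
Step 2: at (1, 1.8), ∇J = (9.4, 10.2) → (1, 1.8) − 0.2·(9.4, 10.2) = (-0.88, -0.24)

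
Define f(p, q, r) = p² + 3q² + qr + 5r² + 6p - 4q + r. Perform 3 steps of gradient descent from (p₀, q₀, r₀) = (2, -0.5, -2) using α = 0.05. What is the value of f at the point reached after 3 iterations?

3.31095873046875

∇f = (2p + 6, 6q + r - 4, q + 10r + 1)
Step 1: at (2, -0.5, -2), ∇f = (10, -9, -19.5) → (2, -0.5, -2) − 0.05·(10, -9, -19.5) = (1.5, -0.05, -1.025)
Step 2: at (1.5, -0.05, -1.025), ∇f = (9, -5.325, -9.3) → (1.5, -0.05, -1.025) − 0.05·(9, -5.325, -9.3) = (1.05, 0.21625, -0.56)
Step 3: at (1.05, 0.21625, -0.56), ∇f = (8.1, -3.2625, -4.38375) → (1.05, 0.21625, -0.56) − 0.05·(8.1, -3.2625, -4.38375) = (0.645, 0.379375, -0.3408125)
f(0.645, 0.379375, -0.3408125) = 3.31095873046875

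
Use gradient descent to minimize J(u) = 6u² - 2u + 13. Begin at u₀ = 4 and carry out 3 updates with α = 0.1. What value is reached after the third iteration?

J′(u) = 12u - 2
u₁ = 4 − 0.1·46 = -0.6
u₂ = -0.6 − 0.1·(-9.2) = 0.32
u₃ = 0.32 − 0.1·1.84 = 0.136

0.136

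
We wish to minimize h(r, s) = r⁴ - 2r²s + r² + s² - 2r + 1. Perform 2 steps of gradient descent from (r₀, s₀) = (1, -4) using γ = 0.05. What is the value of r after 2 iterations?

0.1

∇h = (4r³ - 4rs + 2r - 2, -2r² + 2s)
Step 1: at (1, -4), ∇h = (20, -10) → (1, -4) − 0.05·(20, -10) = (0, -3.5)
Step 2: at (0, -3.5), ∇h = (-2, -7) → (0, -3.5) − 0.05·(-2, -7) = (0.1, -3.15)
r = 0.1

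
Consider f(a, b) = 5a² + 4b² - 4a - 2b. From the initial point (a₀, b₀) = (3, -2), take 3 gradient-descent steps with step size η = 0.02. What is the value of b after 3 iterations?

-1.083584

∇f = (10a - 4, 8b - 2)
Step 1: at (3, -2), ∇f = (26, -18) → (3, -2) − 0.02·(26, -18) = (2.48, -1.64)
Step 2: at (2.48, -1.64), ∇f = (20.8, -15.12) → (2.48, -1.64) − 0.02·(20.8, -15.12) = (2.064, -1.3376)
Step 3: at (2.064, -1.3376), ∇f = (16.64, -12.7008) → (2.064, -1.3376) − 0.02·(16.64, -12.7008) = (1.7312, -1.083584)
b = -1.083584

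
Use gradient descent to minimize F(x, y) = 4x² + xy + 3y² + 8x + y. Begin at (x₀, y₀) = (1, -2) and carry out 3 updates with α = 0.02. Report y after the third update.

-1.453808

∇F = (8x + y + 8, x + 6y + 1)
(x₁, y₁) = (1, -2) − 0.02·(14, -10) = (0.72, -1.8)
(x₂, y₂) = (0.72, -1.8) − 0.02·(11.96, -9.08) = (0.4808, -1.6184)
(x₃, y₃) = (0.4808, -1.6184) − 0.02·(10.228, -8.2296) = (0.27624, -1.453808)
y = -1.453808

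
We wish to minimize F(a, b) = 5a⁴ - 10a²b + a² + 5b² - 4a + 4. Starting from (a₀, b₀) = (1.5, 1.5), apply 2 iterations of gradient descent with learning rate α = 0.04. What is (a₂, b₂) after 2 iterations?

∇F = (20a³ - 20ab + 2a - 4, -10a² + 10b)
Step 1: at (1.5, 1.5), ∇F = (21.5, -7.5) → (1.5, 1.5) − 0.04·(21.5, -7.5) = (0.64, 1.8)
Step 2: at (0.64, 1.8), ∇F = (-20.51712, 13.904) → (0.64, 1.8) − 0.04·(-20.51712, 13.904) = (1.4606848, 1.24384)

(1.4606848, 1.24384)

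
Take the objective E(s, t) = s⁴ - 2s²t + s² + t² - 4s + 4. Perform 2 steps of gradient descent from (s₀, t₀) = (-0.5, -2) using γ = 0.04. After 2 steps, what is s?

∇E = (4s³ - 4st + 2s - 4, -2s² + 2t)
Step 1: at (-0.5, -2), ∇E = (-9.5, -4.5) → (-0.5, -2) − 0.04·(-9.5, -4.5) = (-0.12, -1.82)
Step 2: at (-0.12, -1.82), ∇E = (-5.120512, -3.6688) → (-0.12, -1.82) − 0.04·(-5.120512, -3.6688) = (0.08482048, -1.673248)
s = 0.08482048

0.08482048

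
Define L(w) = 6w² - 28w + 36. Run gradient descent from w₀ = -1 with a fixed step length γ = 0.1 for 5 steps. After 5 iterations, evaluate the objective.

3.33334016

L′(w) = 12w - 28
Step 1: L′(-1) = -40; w₁ = -1 − 0.1·(-40) = 3
Step 2: L′(3) = 8; w₂ = 3 − 0.1·8 = 2.2
Step 3: L′(2.2) = -1.6; w₃ = 2.2 − 0.1·(-1.6) = 2.36
Step 4: L′(2.36) = 0.32; w₄ = 2.36 − 0.1·0.32 = 2.328
Step 5: L′(2.328) = -0.064; w₅ = 2.328 − 0.1·(-0.064) = 2.3344
L(2.3344) = 3.33334016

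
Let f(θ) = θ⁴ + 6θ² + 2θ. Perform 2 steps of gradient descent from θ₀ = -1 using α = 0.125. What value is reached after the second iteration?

f′(θ) = 4θ³ + 12θ + 2
θ₁ = -1 − 0.125·(-14) = 0.75
θ₂ = 0.75 − 0.125·12.6875 = -0.8359375

-0.8359375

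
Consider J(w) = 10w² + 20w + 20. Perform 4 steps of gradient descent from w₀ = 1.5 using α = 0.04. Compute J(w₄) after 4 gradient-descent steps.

10.00016

J′(w) = 20w + 20
Step 1: J′(1.5) = 50; w₁ = 1.5 − 0.04·50 = -0.5
Step 2: J′(-0.5) = 10; w₂ = -0.5 − 0.04·10 = -0.9
Step 3: J′(-0.9) = 2; w₃ = -0.9 − 0.04·2 = -0.98
Step 4: J′(-0.98) = 0.4; w₄ = -0.98 − 0.04·0.4 = -0.996
J(-0.996) = 10.00016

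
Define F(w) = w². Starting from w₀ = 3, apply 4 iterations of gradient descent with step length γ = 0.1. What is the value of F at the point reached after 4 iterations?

F′(w) = 2w
w₁ = 3 − 0.1·6 = 2.4
w₂ = 2.4 − 0.1·4.8 = 1.92
w₃ = 1.92 − 0.1·3.84 = 1.536
w₄ = 1.536 − 0.1·3.072 = 1.2288
F(1.2288) = 1.50994944

1.50994944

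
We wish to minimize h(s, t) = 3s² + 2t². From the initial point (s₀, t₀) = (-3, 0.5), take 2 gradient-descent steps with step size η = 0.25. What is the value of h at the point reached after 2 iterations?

1.6875

∇h = (6s, 4t)
Step 1: at (-3, 0.5), ∇h = (-18, 2) → (-3, 0.5) − 0.25·(-18, 2) = (1.5, 0)
Step 2: at (1.5, 0), ∇h = (9, 0) → (1.5, 0) − 0.25·(9, 0) = (-0.75, 0)
h(-0.75, 0) = 1.6875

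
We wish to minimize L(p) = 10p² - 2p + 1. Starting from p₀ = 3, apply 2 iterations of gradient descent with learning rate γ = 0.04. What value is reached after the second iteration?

0.216

L′(p) = 20p - 2
Step 1: L′(3) = 58; p₁ = 3 − 0.04·58 = 0.68
Step 2: L′(0.68) = 11.6; p₂ = 0.68 − 0.04·11.6 = 0.216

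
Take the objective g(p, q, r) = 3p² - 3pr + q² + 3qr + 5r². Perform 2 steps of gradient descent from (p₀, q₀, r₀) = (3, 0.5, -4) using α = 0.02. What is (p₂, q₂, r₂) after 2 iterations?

∇g = (6p - 3r, 2q + 3r, -3p + 3q + 10r)
Step 1: at (3, 0.5, -4), ∇g = (30, -11, -47.5) → (3, 0.5, -4) − 0.02·(30, -11, -47.5) = (2.4, 0.72, -3.05)
Step 2: at (2.4, 0.72, -3.05), ∇g = (23.55, -7.71, -35.54) → (2.4, 0.72, -3.05) − 0.02·(23.55, -7.71, -35.54) = (1.929, 0.8742, -2.3392)

(1.929, 0.8742, -2.3392)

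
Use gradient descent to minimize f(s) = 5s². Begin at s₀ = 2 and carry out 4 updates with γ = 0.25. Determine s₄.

f′(s) = 10s
s₁ = 2 − 0.25·20 = -3
s₂ = -3 − 0.25·(-30) = 4.5
s₃ = 4.5 − 0.25·45 = -6.75
s₄ = -6.75 − 0.25·(-67.5) = 10.125

10.125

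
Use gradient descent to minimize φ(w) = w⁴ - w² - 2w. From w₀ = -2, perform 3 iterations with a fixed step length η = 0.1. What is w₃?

φ′(w) = 4w³ - 2w - 2
w₁ = -2 − 0.1·(-30) = 1
w₂ = 1 − 0.1·0 = 1
w₃ = 1 − 0.1·0 = 1

1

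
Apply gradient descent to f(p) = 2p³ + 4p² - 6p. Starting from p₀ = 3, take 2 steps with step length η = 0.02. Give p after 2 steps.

1.138368

f′(p) = 6p² + 8p - 6
Step 1: f′(3) = 72; p₁ = 3 − 0.02·72 = 1.56
Step 2: f′(1.56) = 21.0816; p₂ = 1.56 − 0.02·21.0816 = 1.138368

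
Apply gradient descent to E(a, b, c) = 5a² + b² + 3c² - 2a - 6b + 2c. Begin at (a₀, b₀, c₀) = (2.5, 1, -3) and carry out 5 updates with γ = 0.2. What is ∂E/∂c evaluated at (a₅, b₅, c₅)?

0.00512

∇E = (10a - 2, 2b - 6, 6c + 2)
Step 1: at (2.5, 1, -3), ∇E = (23, -4, -16) → (2.5, 1, -3) − 0.2·(23, -4, -16) = (-2.1, 1.8, 0.2)
Step 2: at (-2.1, 1.8, 0.2), ∇E = (-23, -2.4, 3.2) → (-2.1, 1.8, 0.2) − 0.2·(-23, -2.4, 3.2) = (2.5, 2.28, -0.44)
Step 3: at (2.5, 2.28, -0.44), ∇E = (23, -1.44, -0.64) → (2.5, 2.28, -0.44) − 0.2·(23, -1.44, -0.64) = (-2.1, 2.568, -0.312)
Step 4: at (-2.1, 2.568, -0.312), ∇E = (-23, -0.864, 0.128) → (-2.1, 2.568, -0.312) − 0.2·(-23, -0.864, 0.128) = (2.5, 2.7408, -0.3376)
Step 5: at (2.5, 2.7408, -0.3376), ∇E = (23, -0.5184, -0.0256) → (2.5, 2.7408, -0.3376) − 0.2·(23, -0.5184, -0.0256) = (-2.1, 2.84448, -0.33248)
∂E/∂c at (-2.1, 2.84448, -0.33248) = 0.00512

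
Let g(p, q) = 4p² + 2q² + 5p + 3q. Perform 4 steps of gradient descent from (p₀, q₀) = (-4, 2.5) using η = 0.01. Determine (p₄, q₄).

∇g = (8p + 5, 4q + 3)
(p₁, q₁) = (-4, 2.5) − 0.01·(-27, 13) = (-3.73, 2.37)
(p₂, q₂) = (-3.73, 2.37) − 0.01·(-24.84, 12.48) = (-3.4816, 2.2452)
(p₃, q₃) = (-3.4816, 2.2452) − 0.01·(-22.8528, 11.9808) = (-3.253072, 2.125392)
(p₄, q₄) = (-3.253072, 2.125392) − 0.01·(-21.024576, 11.501568) = (-3.04282624, 2.01037632)

(-3.04282624, 2.01037632)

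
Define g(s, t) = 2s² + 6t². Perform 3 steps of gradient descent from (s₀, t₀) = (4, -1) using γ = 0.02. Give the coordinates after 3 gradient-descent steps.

∇g = (4s, 12t)
Step 1: at (4, -1), ∇g = (16, -12) → (4, -1) − 0.02·(16, -12) = (3.68, -0.76)
Step 2: at (3.68, -0.76), ∇g = (14.72, -9.12) → (3.68, -0.76) − 0.02·(14.72, -9.12) = (3.3856, -0.5776)
Step 3: at (3.3856, -0.5776), ∇g = (13.5424, -6.9312) → (3.3856, -0.5776) − 0.02·(13.5424, -6.9312) = (3.114752, -0.438976)

(3.114752, -0.438976)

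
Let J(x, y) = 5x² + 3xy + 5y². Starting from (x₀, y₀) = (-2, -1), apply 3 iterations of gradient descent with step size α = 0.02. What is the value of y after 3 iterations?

∇J = (10x + 3y, 3x + 10y)
Step 1: at (-2, -1), ∇J = (-23, -16) → (-2, -1) − 0.02·(-23, -16) = (-1.54, -0.68)
Step 2: at (-1.54, -0.68), ∇J = (-17.44, -11.42) → (-1.54, -0.68) − 0.02·(-17.44, -11.42) = (-1.1912, -0.4516)
Step 3: at (-1.1912, -0.4516), ∇J = (-13.2668, -8.0896) → (-1.1912, -0.4516) − 0.02·(-13.2668, -8.0896) = (-0.925864, -0.289808)
y = -0.289808

-0.289808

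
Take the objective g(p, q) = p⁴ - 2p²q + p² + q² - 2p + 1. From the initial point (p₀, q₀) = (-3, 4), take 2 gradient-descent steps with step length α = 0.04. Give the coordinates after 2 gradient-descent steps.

∇g = (4p³ - 4pq + 2p - 2, -2p² + 2q)
Step 1: at (-3, 4), ∇g = (-68, -10) → (-3, 4) − 0.04·(-68, -10) = (-0.28, 4.4)
Step 2: at (-0.28, 4.4), ∇g = (2.280192, 8.6432) → (-0.28, 4.4) − 0.04·(2.280192, 8.6432) = (-0.37120768, 4.054272)

(-0.37120768, 4.054272)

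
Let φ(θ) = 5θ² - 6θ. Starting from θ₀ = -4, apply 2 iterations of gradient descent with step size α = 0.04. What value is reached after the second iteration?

-1.056

φ′(θ) = 10θ - 6
θ₁ = -4 − 0.04·(-46) = -2.16
θ₂ = -2.16 − 0.04·(-27.6) = -1.056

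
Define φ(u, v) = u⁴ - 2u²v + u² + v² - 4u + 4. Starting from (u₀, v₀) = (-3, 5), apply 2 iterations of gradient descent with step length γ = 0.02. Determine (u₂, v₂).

(-1.94759168, 5.089024)

∇φ = (4u³ - 4uv + 2u - 4, -2u² + 2v)
(u₁, v₁) = (-3, 5) − 0.02·(-58, -8) = (-1.84, 5.16)
(u₂, v₂) = (-1.84, 5.16) − 0.02·(5.379584, 3.5488) = (-1.94759168, 5.089024)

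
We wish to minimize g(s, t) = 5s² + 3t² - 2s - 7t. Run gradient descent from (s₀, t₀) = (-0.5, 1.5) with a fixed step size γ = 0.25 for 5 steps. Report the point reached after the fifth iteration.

∇g = (10s - 2, 6t - 7)
Step 1: at (-0.5, 1.5), ∇g = (-7, 2) → (-0.5, 1.5) − 0.25·(-7, 2) = (1.25, 1)
Step 2: at (1.25, 1), ∇g = (10.5, -1) → (1.25, 1) − 0.25·(10.5, -1) = (-1.375, 1.25)
Step 3: at (-1.375, 1.25), ∇g = (-15.75, 0.5) → (-1.375, 1.25) − 0.25·(-15.75, 0.5) = (2.5625, 1.125)
Step 4: at (2.5625, 1.125), ∇g = (23.625, -0.25) → (2.5625, 1.125) − 0.25·(23.625, -0.25) = (-3.34375, 1.1875)
Step 5: at (-3.34375, 1.1875), ∇g = (-35.4375, 0.125) → (-3.34375, 1.1875) − 0.25·(-35.4375, 0.125) = (5.515625, 1.15625)

(5.515625, 1.15625)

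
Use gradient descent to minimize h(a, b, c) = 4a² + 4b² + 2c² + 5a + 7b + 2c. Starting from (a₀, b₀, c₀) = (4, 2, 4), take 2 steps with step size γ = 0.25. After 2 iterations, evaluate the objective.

113.5

∇h = (8a + 5, 8b + 7, 4c + 2)
(a₁, b₁, c₁) = (4, 2, 4) − 0.25·(37, 23, 18) = (-5.25, -3.75, -0.5)
(a₂, b₂, c₂) = (-5.25, -3.75, -0.5) − 0.25·(-37, -23, 0) = (4, 2, -0.5)
h(4, 2, -0.5) = 113.5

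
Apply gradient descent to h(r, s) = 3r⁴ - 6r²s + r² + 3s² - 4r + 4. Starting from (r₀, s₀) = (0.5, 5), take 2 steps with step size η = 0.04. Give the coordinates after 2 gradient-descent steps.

(2.42327552, 3.677024)

∇h = (12r³ - 12rs + 2r - 4, -6r² + 6s)
Step 1: at (0.5, 5), ∇h = (-31.5, 28.5) → (0.5, 5) − 0.04·(-31.5, 28.5) = (1.76, 3.86)
Step 2: at (1.76, 3.86), ∇h = (-16.581888, 4.5744) → (1.76, 3.86) − 0.04·(-16.581888, 4.5744) = (2.42327552, 3.677024)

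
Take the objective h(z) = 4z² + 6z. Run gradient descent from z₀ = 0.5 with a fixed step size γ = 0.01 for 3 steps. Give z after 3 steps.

0.22336

h′(z) = 8z + 6
Step 1: h′(0.5) = 10; z₁ = 0.5 − 0.01·10 = 0.4
Step 2: h′(0.4) = 9.2; z₂ = 0.4 − 0.01·9.2 = 0.308
Step 3: h′(0.308) = 8.464; z₃ = 0.308 − 0.01·8.464 = 0.22336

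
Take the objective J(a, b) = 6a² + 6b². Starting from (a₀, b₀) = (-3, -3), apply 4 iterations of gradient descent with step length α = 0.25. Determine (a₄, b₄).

(-48, -48)

∇J = (12a, 12b)
(a₁, b₁) = (-3, -3) − 0.25·(-36, -36) = (6, 6)
(a₂, b₂) = (6, 6) − 0.25·(72, 72) = (-12, -12)
(a₃, b₃) = (-12, -12) − 0.25·(-144, -144) = (24, 24)
(a₄, b₄) = (24, 24) − 0.25·(288, 288) = (-48, -48)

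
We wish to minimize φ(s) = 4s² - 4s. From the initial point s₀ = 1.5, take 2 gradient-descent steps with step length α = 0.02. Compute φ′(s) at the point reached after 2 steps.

φ′(s) = 8s - 4
Step 1: φ′(1.5) = 8; s₁ = 1.5 − 0.02·8 = 1.34
Step 2: φ′(1.34) = 6.72; s₂ = 1.34 − 0.02·6.72 = 1.2056
φ′(s) at (1.2056) = 5.6448

5.6448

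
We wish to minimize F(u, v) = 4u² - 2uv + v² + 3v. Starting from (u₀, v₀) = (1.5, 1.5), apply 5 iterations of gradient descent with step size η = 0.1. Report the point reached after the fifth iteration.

∇F = (8u - 2v, -2u + 2v + 3)
Step 1: at (1.5, 1.5), ∇F = (9, 3) → (1.5, 1.5) − 0.1·(9, 3) = (0.6, 1.2)
Step 2: at (0.6, 1.2), ∇F = (2.4, 4.2) → (0.6, 1.2) − 0.1·(2.4, 4.2) = (0.36, 0.78)
Step 3: at (0.36, 0.78), ∇F = (1.32, 3.84) → (0.36, 0.78) − 0.1·(1.32, 3.84) = (0.228, 0.396)
Step 4: at (0.228, 0.396), ∇F = (1.032, 3.336) → (0.228, 0.396) − 0.1·(1.032, 3.336) = (0.1248, 0.0624)
Step 5: at (0.1248, 0.0624), ∇F = (0.8736, 2.8752) → (0.1248, 0.0624) − 0.1·(0.8736, 2.8752) = (0.03744, -0.22512)

(0.03744, -0.22512)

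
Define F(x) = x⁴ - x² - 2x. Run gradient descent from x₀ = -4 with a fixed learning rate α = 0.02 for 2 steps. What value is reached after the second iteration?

F′(x) = 4x³ - 2x - 2
Step 1: F′(-4) = -250; x₁ = -4 − 0.02·(-250) = 1
Step 2: F′(1) = 0; x₂ = 1 − 0.02·0 = 1

1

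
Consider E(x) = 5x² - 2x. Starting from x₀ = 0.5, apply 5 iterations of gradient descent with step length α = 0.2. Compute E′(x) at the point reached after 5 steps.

E′(x) = 10x - 2
x₁ = 0.5 − 0.2·3 = -0.1
x₂ = -0.1 − 0.2·(-3) = 0.5
x₃ = 0.5 − 0.2·3 = -0.1
x₄ = -0.1 − 0.2·(-3) = 0.5
x₅ = 0.5 − 0.2·3 = -0.1
E′(x) at (-0.1) = -3

-3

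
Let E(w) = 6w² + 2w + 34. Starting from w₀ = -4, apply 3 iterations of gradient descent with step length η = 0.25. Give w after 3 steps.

E′(w) = 12w + 2
w₁ = -4 − 0.25·(-46) = 7.5
w₂ = 7.5 − 0.25·92 = -15.5
w₃ = -15.5 − 0.25·(-184) = 30.5

30.5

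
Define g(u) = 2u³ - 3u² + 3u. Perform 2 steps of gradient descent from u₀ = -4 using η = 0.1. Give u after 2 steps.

-185.794

g′(u) = 6u² - 6u + 3
Step 1: g′(-4) = 123; u₁ = -4 − 0.1·123 = -16.3
Step 2: g′(-16.3) = 1694.94; u₂ = -16.3 − 0.1·1694.94 = -185.794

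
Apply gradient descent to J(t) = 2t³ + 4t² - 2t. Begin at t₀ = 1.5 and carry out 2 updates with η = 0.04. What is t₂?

J′(t) = 6t² + 8t - 2
t₁ = 1.5 − 0.04·23.5 = 0.56
t₂ = 0.56 − 0.04·4.3616 = 0.385536

0.385536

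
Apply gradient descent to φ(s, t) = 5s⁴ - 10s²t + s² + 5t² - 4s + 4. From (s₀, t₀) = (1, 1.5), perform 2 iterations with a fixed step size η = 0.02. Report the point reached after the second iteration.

∇φ = (20s³ - 20st + 2s - 4, -10s² + 10t)
(s₁, t₁) = (1, 1.5) − 0.02·(-12, 5) = (1.24, 1.4)
(s₂, t₂) = (1.24, 1.4) − 0.02·(1.89248, -1.376) = (1.2021504, 1.42752)

(1.2021504, 1.42752)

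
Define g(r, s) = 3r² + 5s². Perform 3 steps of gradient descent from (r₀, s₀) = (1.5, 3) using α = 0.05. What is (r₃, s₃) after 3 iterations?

(0.5145, 0.375)

∇g = (6r, 10s)
Step 1: at (1.5, 3), ∇g = (9, 30) → (1.5, 3) − 0.05·(9, 30) = (1.05, 1.5)
Step 2: at (1.05, 1.5), ∇g = (6.3, 15) → (1.05, 1.5) − 0.05·(6.3, 15) = (0.735, 0.75)
Step 3: at (0.735, 0.75), ∇g = (4.41, 7.5) → (0.735, 0.75) − 0.05·(4.41, 7.5) = (0.5145, 0.375)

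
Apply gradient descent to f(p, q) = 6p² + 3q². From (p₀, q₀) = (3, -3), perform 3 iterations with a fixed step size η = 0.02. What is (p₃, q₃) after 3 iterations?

(1.316928, -2.044416)

∇f = (12p, 6q)
Step 1: at (3, -3), ∇f = (36, -18) → (3, -3) − 0.02·(36, -18) = (2.28, -2.64)
Step 2: at (2.28, -2.64), ∇f = (27.36, -15.84) → (2.28, -2.64) − 0.02·(27.36, -15.84) = (1.7328, -2.3232)
Step 3: at (1.7328, -2.3232), ∇f = (20.7936, -13.9392) → (1.7328, -2.3232) − 0.02·(20.7936, -13.9392) = (1.316928, -2.044416)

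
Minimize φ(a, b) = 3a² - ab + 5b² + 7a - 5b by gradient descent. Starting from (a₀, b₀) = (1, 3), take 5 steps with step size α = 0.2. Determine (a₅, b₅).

∇φ = (6a - b + 7, -a + 10b - 5)
(a₁, b₁) = (1, 3) − 0.2·(10, 24) = (-1, -1.8)
(a₂, b₂) = (-1, -1.8) − 0.2·(2.8, -22) = (-1.56, 2.6)
(a₃, b₃) = (-1.56, 2.6) − 0.2·(-4.96, 22.56) = (-0.568, -1.912)
(a₄, b₄) = (-0.568, -1.912) − 0.2·(5.504, -23.552) = (-1.6688, 2.7984)
(a₅, b₅) = (-1.6688, 2.7984) − 0.2·(-5.8112, 24.6528) = (-0.50656, -2.13216)

(-0.50656, -2.13216)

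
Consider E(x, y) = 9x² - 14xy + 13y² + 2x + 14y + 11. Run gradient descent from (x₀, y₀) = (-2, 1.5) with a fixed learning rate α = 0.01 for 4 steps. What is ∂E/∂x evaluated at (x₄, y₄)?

-6.68518912

∇E = (18x - 14y + 2, -14x + 26y + 14)
(x₁, y₁) = (-2, 1.5) − 0.01·(-55, 81) = (-1.45, 0.69)
(x₂, y₂) = (-1.45, 0.69) − 0.01·(-33.76, 52.24) = (-1.1124, 0.1676)
(x₃, y₃) = (-1.1124, 0.1676) − 0.01·(-20.3696, 33.9312) = (-0.908704, -0.171712)
(x₄, y₄) = (-0.908704, -0.171712) − 0.01·(-11.952704, 22.257344) = (-0.78917696, -0.39428544)
∂E/∂x at (-0.78917696, -0.39428544) = -6.68518912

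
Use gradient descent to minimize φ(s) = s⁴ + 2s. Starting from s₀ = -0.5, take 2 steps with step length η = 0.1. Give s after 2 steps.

-0.74015

φ′(s) = 4s³ + 2
Step 1: φ′(-0.5) = 1.5; s₁ = -0.5 − 0.1·1.5 = -0.65
Step 2: φ′(-0.65) = 0.9015; s₂ = -0.65 − 0.1·0.9015 = -0.74015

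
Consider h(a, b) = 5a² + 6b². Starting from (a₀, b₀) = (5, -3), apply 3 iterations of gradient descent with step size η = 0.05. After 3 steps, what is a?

∇h = (10a, 12b)
(a₁, b₁) = (5, -3) − 0.05·(50, -36) = (2.5, -1.2)
(a₂, b₂) = (2.5, -1.2) − 0.05·(25, -14.4) = (1.25, -0.48)
(a₃, b₃) = (1.25, -0.48) − 0.05·(12.5, -5.76) = (0.625, -0.192)
a = 0.625

0.625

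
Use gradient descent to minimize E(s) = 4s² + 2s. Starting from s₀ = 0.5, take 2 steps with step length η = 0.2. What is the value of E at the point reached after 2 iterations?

0.0416

E′(s) = 8s + 2
Step 1: E′(0.5) = 6; s₁ = 0.5 − 0.2·6 = -0.7
Step 2: E′(-0.7) = -3.6; s₂ = -0.7 − 0.2·(-3.6) = 0.02
E(0.02) = 0.0416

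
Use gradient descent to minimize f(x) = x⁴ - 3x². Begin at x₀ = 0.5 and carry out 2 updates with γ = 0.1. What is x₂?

1.03125

f′(x) = 4x³ - 6x
Step 1: f′(0.5) = -2.5; x₁ = 0.5 − 0.1·(-2.5) = 0.75
Step 2: f′(0.75) = -2.8125; x₂ = 0.75 − 0.1·(-2.8125) = 1.03125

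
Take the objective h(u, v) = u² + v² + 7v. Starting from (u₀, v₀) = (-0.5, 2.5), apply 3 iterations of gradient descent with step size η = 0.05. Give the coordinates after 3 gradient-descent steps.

∇h = (2u, 2v + 7)
Step 1: at (-0.5, 2.5), ∇h = (-1, 12) → (-0.5, 2.5) − 0.05·(-1, 12) = (-0.45, 1.9)
Step 2: at (-0.45, 1.9), ∇h = (-0.9, 10.8) → (-0.45, 1.9) − 0.05·(-0.9, 10.8) = (-0.405, 1.36)
Step 3: at (-0.405, 1.36), ∇h = (-0.81, 9.72) → (-0.405, 1.36) − 0.05·(-0.81, 9.72) = (-0.3645, 0.874)

(-0.3645, 0.874)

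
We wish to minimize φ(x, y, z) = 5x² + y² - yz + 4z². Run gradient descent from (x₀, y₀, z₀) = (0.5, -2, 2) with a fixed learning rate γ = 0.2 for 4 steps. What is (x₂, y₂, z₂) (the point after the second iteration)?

(0.5, -0.8, 0.8)

∇φ = (10x, 2y - z, -y + 8z)
(x₁, y₁, z₁) = (0.5, -2, 2) − 0.2·(5, -6, 18) = (-0.5, -0.8, -1.6)
(x₂, y₂, z₂) = (-0.5, -0.8, -1.6) − 0.2·(-5, 0, -12) = (0.5, -0.8, 0.8)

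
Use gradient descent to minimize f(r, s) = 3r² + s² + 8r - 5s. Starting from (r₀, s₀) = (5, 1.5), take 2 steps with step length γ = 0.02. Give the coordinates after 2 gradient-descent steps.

(3.5712, 1.5784)

∇f = (6r + 8, 2s - 5)
Step 1: at (5, 1.5), ∇f = (38, -2) → (5, 1.5) − 0.02·(38, -2) = (4.24, 1.54)
Step 2: at (4.24, 1.54), ∇f = (33.44, -1.92) → (4.24, 1.54) − 0.02·(33.44, -1.92) = (3.5712, 1.5784)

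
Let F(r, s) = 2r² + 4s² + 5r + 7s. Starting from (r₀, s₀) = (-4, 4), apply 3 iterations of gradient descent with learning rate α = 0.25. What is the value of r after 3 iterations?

-1.25

∇F = (4r + 5, 8s + 7)
(r₁, s₁) = (-4, 4) − 0.25·(-11, 39) = (-1.25, -5.75)
(r₂, s₂) = (-1.25, -5.75) − 0.25·(0, -39) = (-1.25, 4)
(r₃, s₃) = (-1.25, 4) − 0.25·(0, 39) = (-1.25, -5.75)
r = -1.25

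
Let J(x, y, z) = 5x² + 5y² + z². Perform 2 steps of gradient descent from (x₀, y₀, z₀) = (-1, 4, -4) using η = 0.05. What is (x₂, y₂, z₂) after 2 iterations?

(-0.25, 1, -3.24)

∇J = (10x, 10y, 2z)
Step 1: at (-1, 4, -4), ∇J = (-10, 40, -8) → (-1, 4, -4) − 0.05·(-10, 40, -8) = (-0.5, 2, -3.6)
Step 2: at (-0.5, 2, -3.6), ∇J = (-5, 20, -7.2) → (-0.5, 2, -3.6) − 0.05·(-5, 20, -7.2) = (-0.25, 1, -3.24)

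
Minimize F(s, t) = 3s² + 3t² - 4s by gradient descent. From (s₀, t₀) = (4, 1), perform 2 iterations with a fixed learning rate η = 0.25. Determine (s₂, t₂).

∇F = (6s - 4, 6t)
(s₁, t₁) = (4, 1) − 0.25·(20, 6) = (-1, -0.5)
(s₂, t₂) = (-1, -0.5) − 0.25·(-10, -3) = (1.5, 0.25)

(1.5, 0.25)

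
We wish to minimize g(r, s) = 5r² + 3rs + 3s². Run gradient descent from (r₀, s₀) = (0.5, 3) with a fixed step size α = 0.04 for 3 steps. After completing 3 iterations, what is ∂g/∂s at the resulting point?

6.789888

∇g = (10r + 3s, 3r + 6s)
(r₁, s₁) = (0.5, 3) − 0.04·(14, 19.5) = (-0.06, 2.22)
(r₂, s₂) = (-0.06, 2.22) − 0.04·(6.06, 13.14) = (-0.3024, 1.6944)
(r₃, s₃) = (-0.3024, 1.6944) − 0.04·(2.0592, 9.2592) = (-0.384768, 1.324032)
∂g/∂s at (-0.384768, 1.324032) = 6.789888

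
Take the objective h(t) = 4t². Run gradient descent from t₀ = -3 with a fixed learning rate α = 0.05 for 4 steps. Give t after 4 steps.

h′(t) = 8t
Step 1: h′(-3) = -24; t₁ = -3 − 0.05·(-24) = -1.8
Step 2: h′(-1.8) = -14.4; t₂ = -1.8 − 0.05·(-14.4) = -1.08
Step 3: h′(-1.08) = -8.64; t₃ = -1.08 − 0.05·(-8.64) = -0.648
Step 4: h′(-0.648) = -5.184; t₄ = -0.648 − 0.05·(-5.184) = -0.3888

-0.3888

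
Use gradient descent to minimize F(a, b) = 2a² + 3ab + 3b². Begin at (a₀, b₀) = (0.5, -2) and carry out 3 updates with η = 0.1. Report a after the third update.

∇F = (4a + 3b, 3a + 6b)
(a₁, b₁) = (0.5, -2) − 0.1·(-4, -10.5) = (0.9, -0.95)
(a₂, b₂) = (0.9, -0.95) − 0.1·(0.75, -3) = (0.825, -0.65)
(a₃, b₃) = (0.825, -0.65) − 0.1·(1.35, -1.425) = (0.69, -0.5075)
a = 0.69

0.69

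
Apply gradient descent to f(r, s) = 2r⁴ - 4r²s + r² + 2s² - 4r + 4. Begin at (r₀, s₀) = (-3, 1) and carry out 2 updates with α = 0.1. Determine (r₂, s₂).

(-3998.8064, 120.856)

∇f = (8r³ - 8rs + 2r - 4, -4r² + 4s)
Step 1: at (-3, 1), ∇f = (-202, -32) → (-3, 1) − 0.1·(-202, -32) = (17.2, 4.2)
Step 2: at (17.2, 4.2), ∇f = (40160.064, -1166.56) → (17.2, 4.2) − 0.1·(40160.064, -1166.56) = (-3998.8064, 120.856)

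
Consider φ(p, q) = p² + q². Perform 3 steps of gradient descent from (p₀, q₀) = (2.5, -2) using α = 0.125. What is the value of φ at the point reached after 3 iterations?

∇φ = (2p, 2q)
Step 1: at (2.5, -2), ∇φ = (5, -4) → (2.5, -2) − 0.125·(5, -4) = (1.875, -1.5)
Step 2: at (1.875, -1.5), ∇φ = (3.75, -3) → (1.875, -1.5) − 0.125·(3.75, -3) = (1.40625, -1.125)
Step 3: at (1.40625, -1.125), ∇φ = (2.8125, -2.25) → (1.40625, -1.125) − 0.125·(2.8125, -2.25) = (1.0546875, -0.84375)
φ(1.0546875, -0.84375) = 1.82427978515625

1.82427978515625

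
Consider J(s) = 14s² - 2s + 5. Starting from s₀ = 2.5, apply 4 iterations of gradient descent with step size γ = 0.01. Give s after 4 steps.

J′(s) = 28s - 2
s₁ = 2.5 − 0.01·68 = 1.82
s₂ = 1.82 − 0.01·48.96 = 1.3304
s₃ = 1.3304 − 0.01·35.2512 = 0.977888
s₄ = 0.977888 − 0.01·25.380864 = 0.72407936

0.72407936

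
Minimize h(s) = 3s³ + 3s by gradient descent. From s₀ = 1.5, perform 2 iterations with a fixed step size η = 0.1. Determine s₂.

-1.7375625

h′(s) = 9s² + 3
s₁ = 1.5 − 0.1·23.25 = -0.825
s₂ = -0.825 − 0.1·9.125625 = -1.7375625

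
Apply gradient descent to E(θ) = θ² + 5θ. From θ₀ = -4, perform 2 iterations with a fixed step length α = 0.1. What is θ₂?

E′(θ) = 2θ + 5
Step 1: E′(-4) = -3; θ₁ = -4 − 0.1·(-3) = -3.7
Step 2: E′(-3.7) = -2.4; θ₂ = -3.7 − 0.1·(-2.4) = -3.46

-3.46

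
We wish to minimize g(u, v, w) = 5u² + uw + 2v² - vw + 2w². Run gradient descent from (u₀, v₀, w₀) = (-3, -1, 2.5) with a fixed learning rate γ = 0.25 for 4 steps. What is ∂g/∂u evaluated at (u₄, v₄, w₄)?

-142.7578125

∇g = (10u + w, 4v - w, u - v + 4w)
Step 1: at (-3, -1, 2.5), ∇g = (-27.5, -6.5, 8) → (-3, -1, 2.5) − 0.25·(-27.5, -6.5, 8) = (3.875, 0.625, 0.5)
Step 2: at (3.875, 0.625, 0.5), ∇g = (39.25, 2, 5.25) → (3.875, 0.625, 0.5) − 0.25·(39.25, 2, 5.25) = (-5.9375, 0.125, -0.8125)
Step 3: at (-5.9375, 0.125, -0.8125), ∇g = (-60.1875, 1.3125, -9.3125) → (-5.9375, 0.125, -0.8125) − 0.25·(-60.1875, 1.3125, -9.3125) = (9.109375, -0.203125, 1.515625)
Step 4: at (9.109375, -0.203125, 1.515625), ∇g = (92.609375, -2.328125, 15.375) → (9.109375, -0.203125, 1.515625) − 0.25·(92.609375, -2.328125, 15.375) = (-14.04296875, 0.37890625, -2.328125)
∂g/∂u at (-14.04296875, 0.37890625, -2.328125) = -142.7578125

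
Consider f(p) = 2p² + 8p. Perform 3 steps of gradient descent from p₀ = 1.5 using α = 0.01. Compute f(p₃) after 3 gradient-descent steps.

11.177565847552

f′(p) = 4p + 8
p₁ = 1.5 − 0.01·14 = 1.36
p₂ = 1.36 − 0.01·13.44 = 1.2256
p₃ = 1.2256 − 0.01·12.9024 = 1.096576
f(1.096576) = 11.177565847552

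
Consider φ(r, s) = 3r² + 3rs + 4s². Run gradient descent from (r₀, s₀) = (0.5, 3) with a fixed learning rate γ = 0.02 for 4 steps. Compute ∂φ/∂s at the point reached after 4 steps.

11.25543096

∇φ = (6r + 3s, 3r + 8s)
Step 1: at (0.5, 3), ∇φ = (12, 25.5) → (0.5, 3) − 0.02·(12, 25.5) = (0.26, 2.49)
Step 2: at (0.26, 2.49), ∇φ = (9.03, 20.7) → (0.26, 2.49) − 0.02·(9.03, 20.7) = (0.0794, 2.076)
Step 3: at (0.0794, 2.076), ∇φ = (6.7044, 16.8462) → (0.0794, 2.076) − 0.02·(6.7044, 16.8462) = (-0.054688, 1.739076)
Step 4: at (-0.054688, 1.739076), ∇φ = (4.8891, 13.748544) → (-0.054688, 1.739076) − 0.02·(4.8891, 13.748544) = (-0.15247, 1.46410512)
∂φ/∂s at (-0.15247, 1.46410512) = 11.25543096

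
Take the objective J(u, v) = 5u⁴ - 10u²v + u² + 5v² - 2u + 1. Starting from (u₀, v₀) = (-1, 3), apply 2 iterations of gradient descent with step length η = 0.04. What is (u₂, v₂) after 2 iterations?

(5.1622272, 3.70144)

∇J = (20u³ - 20uv + 2u - 2, -10u² + 10v)
Step 1: at (-1, 3), ∇J = (36, 20) → (-1, 3) − 0.04·(36, 20) = (-2.44, 2.2)
Step 2: at (-2.44, 2.2), ∇J = (-190.05568, -37.536) → (-2.44, 2.2) − 0.04·(-190.05568, -37.536) = (5.1622272, 3.70144)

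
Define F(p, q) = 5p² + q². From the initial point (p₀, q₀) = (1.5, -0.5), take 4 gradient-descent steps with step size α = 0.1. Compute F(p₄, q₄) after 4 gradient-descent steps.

∇F = (10p, 2q)
Step 1: at (1.5, -0.5), ∇F = (15, -1) → (1.5, -0.5) − 0.1·(15, -1) = (0, -0.4)
Step 2: at (0, -0.4), ∇F = (0, -0.8) → (0, -0.4) − 0.1·(0, -0.8) = (0, -0.32)
Step 3: at (0, -0.32), ∇F = (0, -0.64) → (0, -0.32) − 0.1·(0, -0.64) = (0, -0.256)
Step 4: at (0, -0.256), ∇F = (0, -0.512) → (0, -0.256) − 0.1·(0, -0.512) = (0, -0.2048)
F(0, -0.2048) = 0.04194304

0.04194304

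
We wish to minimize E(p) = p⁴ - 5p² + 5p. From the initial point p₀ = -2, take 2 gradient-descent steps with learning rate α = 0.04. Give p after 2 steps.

E′(p) = 4p³ - 10p + 5
p₁ = -2 − 0.04·(-7) = -1.72
p₂ = -1.72 − 0.04·1.846208 = -1.79384832

-1.79384832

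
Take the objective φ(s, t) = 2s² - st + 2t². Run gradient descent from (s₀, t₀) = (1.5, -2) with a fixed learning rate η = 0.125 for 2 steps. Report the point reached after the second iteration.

∇φ = (4s - t, -s + 4t)
(s₁, t₁) = (1.5, -2) − 0.125·(8, -9.5) = (0.5, -0.8125)
(s₂, t₂) = (0.5, -0.8125) − 0.125·(2.8125, -3.75) = (0.1484375, -0.34375)

(0.1484375, -0.34375)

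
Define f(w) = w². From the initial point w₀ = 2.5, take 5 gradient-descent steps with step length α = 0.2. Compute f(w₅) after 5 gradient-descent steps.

0.03779136

f′(w) = 2w
Step 1: f′(2.5) = 5; w₁ = 2.5 − 0.2·5 = 1.5
Step 2: f′(1.5) = 3; w₂ = 1.5 − 0.2·3 = 0.9
Step 3: f′(0.9) = 1.8; w₃ = 0.9 − 0.2·1.8 = 0.54
Step 4: f′(0.54) = 1.08; w₄ = 0.54 − 0.2·1.08 = 0.324
Step 5: f′(0.324) = 0.648; w₅ = 0.324 − 0.2·0.648 = 0.1944
f(0.1944) = 0.03779136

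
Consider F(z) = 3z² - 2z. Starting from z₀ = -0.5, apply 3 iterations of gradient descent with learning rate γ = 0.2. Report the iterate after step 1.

F′(z) = 6z - 2
z₁ = -0.5 − 0.2·(-5) = 0.5

0.5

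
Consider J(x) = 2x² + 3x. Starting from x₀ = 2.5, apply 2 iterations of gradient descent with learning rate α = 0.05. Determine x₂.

J′(x) = 4x + 3
Step 1: J′(2.5) = 13; x₁ = 2.5 − 0.05·13 = 1.85
Step 2: J′(1.85) = 10.4; x₂ = 1.85 − 0.05·10.4 = 1.33

1.33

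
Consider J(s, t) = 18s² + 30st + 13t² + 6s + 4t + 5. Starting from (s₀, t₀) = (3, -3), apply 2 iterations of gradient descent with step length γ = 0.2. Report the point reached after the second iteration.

(47.16, 36.04)

∇J = (36s + 30t + 6, 30s + 26t + 4)
(s₁, t₁) = (3, -3) − 0.2·(24, 16) = (-1.8, -6.2)
(s₂, t₂) = (-1.8, -6.2) − 0.2·(-244.8, -211.2) = (47.16, 36.04)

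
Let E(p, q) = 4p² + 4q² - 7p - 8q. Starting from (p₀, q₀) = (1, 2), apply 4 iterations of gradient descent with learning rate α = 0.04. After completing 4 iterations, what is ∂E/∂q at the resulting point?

∇E = (8p - 7, 8q - 8)
(p₁, q₁) = (1, 2) − 0.04·(1, 8) = (0.96, 1.68)
(p₂, q₂) = (0.96, 1.68) − 0.04·(0.68, 5.44) = (0.9328, 1.4624)
(p₃, q₃) = (0.9328, 1.4624) − 0.04·(0.4624, 3.6992) = (0.914304, 1.314432)
(p₄, q₄) = (0.914304, 1.314432) − 0.04·(0.314432, 2.515456) = (0.90172672, 1.21381376)
∂E/∂q at (0.90172672, 1.21381376) = 1.71051008

1.71051008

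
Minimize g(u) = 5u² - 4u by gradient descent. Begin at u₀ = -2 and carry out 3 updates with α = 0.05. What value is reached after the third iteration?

g′(u) = 10u - 4
Step 1: g′(-2) = -24; u₁ = -2 − 0.05·(-24) = -0.8
Step 2: g′(-0.8) = -12; u₂ = -0.8 − 0.05·(-12) = -0.2
Step 3: g′(-0.2) = -6; u₃ = -0.2 − 0.05·(-6) = 0.1

0.1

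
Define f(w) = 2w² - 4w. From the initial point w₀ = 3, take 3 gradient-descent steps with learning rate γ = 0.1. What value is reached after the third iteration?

1.432

f′(w) = 4w - 4
w₁ = 3 − 0.1·8 = 2.2
w₂ = 2.2 − 0.1·4.8 = 1.72
w₃ = 1.72 − 0.1·2.88 = 1.432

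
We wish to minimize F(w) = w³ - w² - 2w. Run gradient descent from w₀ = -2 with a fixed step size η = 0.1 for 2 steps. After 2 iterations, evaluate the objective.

-436.038432192

F′(w) = 3w² - 2w - 2
Step 1: F′(-2) = 14; w₁ = -2 − 0.1·14 = -3.4
Step 2: F′(-3.4) = 39.48; w₂ = -3.4 − 0.1·39.48 = -7.348
F(-7.348) = -436.038432192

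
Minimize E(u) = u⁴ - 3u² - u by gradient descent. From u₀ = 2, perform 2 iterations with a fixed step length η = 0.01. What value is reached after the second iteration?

1.69141036

E′(u) = 4u³ - 6u - 1
u₁ = 2 − 0.01·19 = 1.81
u₂ = 1.81 − 0.01·11.858964 = 1.69141036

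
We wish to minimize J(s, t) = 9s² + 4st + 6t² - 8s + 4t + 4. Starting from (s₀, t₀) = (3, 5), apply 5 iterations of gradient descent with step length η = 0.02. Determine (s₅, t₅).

(0.319872, 0.76896)

∇J = (18s + 4t - 8, 4s + 12t + 4)
Step 1: at (3, 5), ∇J = (66, 76) → (3, 5) − 0.02·(66, 76) = (1.68, 3.48)
Step 2: at (1.68, 3.48), ∇J = (36.16, 52.48) → (1.68, 3.48) − 0.02·(36.16, 52.48) = (0.9568, 2.4304)
Step 3: at (0.9568, 2.4304), ∇J = (18.944, 36.992) → (0.9568, 2.4304) − 0.02·(18.944, 36.992) = (0.57792, 1.69056)
Step 4: at (0.57792, 1.69056), ∇J = (9.1648, 26.5984) → (0.57792, 1.69056) − 0.02·(9.1648, 26.5984) = (0.394624, 1.158592)
Step 5: at (0.394624, 1.158592), ∇J = (3.7376, 19.4816) → (0.394624, 1.158592) − 0.02·(3.7376, 19.4816) = (0.319872, 0.76896)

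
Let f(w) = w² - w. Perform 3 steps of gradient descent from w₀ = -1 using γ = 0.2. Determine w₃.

f′(w) = 2w - 1
Step 1: f′(-1) = -3; w₁ = -1 − 0.2·(-3) = -0.4
Step 2: f′(-0.4) = -1.8; w₂ = -0.4 − 0.2·(-1.8) = -0.04
Step 3: f′(-0.04) = -1.08; w₃ = -0.04 − 0.2·(-1.08) = 0.176

0.176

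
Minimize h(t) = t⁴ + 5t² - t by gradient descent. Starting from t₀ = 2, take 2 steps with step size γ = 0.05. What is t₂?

h′(t) = 4t³ + 10t - 1
t₁ = 2 − 0.05·51 = -0.55
t₂ = -0.55 − 0.05·(-7.1655) = -0.191725

-0.191725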